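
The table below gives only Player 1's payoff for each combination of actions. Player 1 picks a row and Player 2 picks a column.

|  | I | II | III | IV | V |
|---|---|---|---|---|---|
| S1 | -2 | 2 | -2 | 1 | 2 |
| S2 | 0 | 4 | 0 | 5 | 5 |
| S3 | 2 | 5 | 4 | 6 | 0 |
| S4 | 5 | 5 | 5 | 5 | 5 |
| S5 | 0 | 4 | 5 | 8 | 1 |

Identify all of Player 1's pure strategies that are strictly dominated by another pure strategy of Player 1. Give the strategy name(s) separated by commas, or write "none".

S1

S2 strictly dominates S1 — I: 0>-2, II: 4>2, III: 0>-2, IV: 5>1, V: 5>2.
S2 is not dominated — it holds its own against S1 at I (0>-2); S3 at V (5>0); S4 at IV (5=5); S5 at I (0=0).
Nothing dominates S3: S1 at I (2>-2); S2 at I (2>0); S4 at II (5=5); S5 at I (2>0).
Nothing dominates S4: S1 at I (5>-2); S2 at I (5>0); S3 at I (5>2); S5 at I (5>0).
Nothing dominates S5: S1 at I (0>-2); S2 at I (0=0); S3 at III (5>4); S4 at III (5=5).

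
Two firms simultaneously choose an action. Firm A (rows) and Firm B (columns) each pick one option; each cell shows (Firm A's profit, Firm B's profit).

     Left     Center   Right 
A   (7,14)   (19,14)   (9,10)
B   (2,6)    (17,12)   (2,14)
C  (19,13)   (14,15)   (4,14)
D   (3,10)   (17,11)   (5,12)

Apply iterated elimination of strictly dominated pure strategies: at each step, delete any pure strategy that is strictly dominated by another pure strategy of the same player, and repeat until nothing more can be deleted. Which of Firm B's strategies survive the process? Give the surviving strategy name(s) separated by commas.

Firm A's strategy B is strictly dominated by A (Left: 7>2, Center: 19>17, Right: 9>2) and is removed.
For Firm A, A strictly dominates D on the remaining columns (Left: 7>3, Center: 19>17, Right: 9>5); eliminate D.
Firm B's strategy Right is strictly dominated by Center (A: 14>10, C: 15>14) and is removed.
Among the remaining strategies, none is strictly dominated by another pure strategy of the same player, so the elimination stops.
Surviving strategies — Firm A: {A, C}; Firm B: {Left, Center}.

Left, Center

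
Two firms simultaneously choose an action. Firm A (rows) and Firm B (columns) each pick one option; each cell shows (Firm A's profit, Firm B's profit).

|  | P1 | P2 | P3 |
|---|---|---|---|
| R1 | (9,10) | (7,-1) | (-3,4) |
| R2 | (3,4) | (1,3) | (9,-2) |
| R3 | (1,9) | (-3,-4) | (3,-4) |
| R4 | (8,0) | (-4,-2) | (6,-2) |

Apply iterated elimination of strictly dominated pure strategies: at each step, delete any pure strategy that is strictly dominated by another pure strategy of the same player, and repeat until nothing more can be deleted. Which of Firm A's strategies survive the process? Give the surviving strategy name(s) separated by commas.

R1

Row R3 is eliminated: R2 beats it against every remaining column (P1: 3>1, P2: 1>-3, P3: 9>3).
Column P2 is eliminated: P1 beats it against every remaining row (R1: 10>-1, R2: 4>3, R4: 0>-2).
Firm B's strategy P3 is strictly dominated by P1 (R1: 10>4, R2: 4>-2, R4: 0>-2) and is removed.
Firm A's strategy R2 is strictly dominated by R1 (P1: 9>3) and is removed.
For Firm A, R1 strictly dominates R4 on the remaining columns (P1: 9>8); eliminate R4.
Among the remaining strategies, none is strictly dominated by another pure strategy of the same player, so the elimination stops.
Surviving strategies — Firm A: {R1}; Firm B: {P1}.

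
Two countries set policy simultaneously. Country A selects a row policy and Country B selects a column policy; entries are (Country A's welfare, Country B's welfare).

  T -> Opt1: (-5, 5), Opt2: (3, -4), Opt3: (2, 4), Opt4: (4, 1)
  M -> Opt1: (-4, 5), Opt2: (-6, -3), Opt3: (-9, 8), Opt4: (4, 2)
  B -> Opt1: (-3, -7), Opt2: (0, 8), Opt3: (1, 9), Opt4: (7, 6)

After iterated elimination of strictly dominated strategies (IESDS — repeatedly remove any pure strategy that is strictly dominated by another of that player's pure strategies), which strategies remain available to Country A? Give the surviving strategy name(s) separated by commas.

Country A's strategy M is strictly dominated by B (Opt1: -3>-4, Opt2: 0>-6, Opt3: 1>-9, Opt4: 7>4) and is removed.
Column Opt2 is eliminated: Opt3 beats it against every remaining row (T: 4>-4, B: 9>8).
For Country B, Opt3 strictly dominates Opt4 on the remaining rows (T: 4>1, B: 9>6); eliminate Opt4.
Among the remaining strategies, none is strictly dominated by another pure strategy of the same player, so the elimination stops.
Surviving strategies — Country A: {T, B}; Country B: {Opt1, Opt3}.

T, B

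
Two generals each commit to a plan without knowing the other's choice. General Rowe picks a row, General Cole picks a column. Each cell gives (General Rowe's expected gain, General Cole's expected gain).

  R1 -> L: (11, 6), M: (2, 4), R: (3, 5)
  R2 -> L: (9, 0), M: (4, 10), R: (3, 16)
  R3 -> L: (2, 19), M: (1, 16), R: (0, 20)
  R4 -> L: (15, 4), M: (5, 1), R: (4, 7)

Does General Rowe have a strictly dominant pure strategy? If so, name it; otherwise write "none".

R4

R4 vs R1: L: 15>11, M: 5>2, R: 4>3.
R4 vs R2: L: 15>9, M: 5>4, R: 4>3.
R4 vs R3: L: 15>2, M: 5>1, R: 4>0.
R4 strictly beats every other strategy against every opponent action, so it is strictly dominant.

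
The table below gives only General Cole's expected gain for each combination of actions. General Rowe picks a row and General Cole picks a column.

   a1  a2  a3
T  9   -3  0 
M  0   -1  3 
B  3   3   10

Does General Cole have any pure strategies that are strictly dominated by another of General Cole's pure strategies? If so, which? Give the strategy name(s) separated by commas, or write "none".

a2

a1: no other strategy beats it everywhere (a2 at T (9>-3); a3 at T (9>0)).
a3 strictly dominates a2 — T: 0>-3, M: 3>-1, B: 10>3.
Nothing dominates a3: a1 at M (3>0); a2 at T (0>-3).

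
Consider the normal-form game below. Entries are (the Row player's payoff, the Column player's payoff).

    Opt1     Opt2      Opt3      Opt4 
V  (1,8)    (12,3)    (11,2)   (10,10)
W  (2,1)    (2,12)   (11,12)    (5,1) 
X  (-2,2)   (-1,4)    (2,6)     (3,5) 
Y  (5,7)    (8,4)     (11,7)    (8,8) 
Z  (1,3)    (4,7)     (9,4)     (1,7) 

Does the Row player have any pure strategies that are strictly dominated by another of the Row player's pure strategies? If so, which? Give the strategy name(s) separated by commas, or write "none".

Nothing dominates V: W at Opt2 (12>2); X at Opt1 (1>-2); Y at Opt2 (12>8); Z at Opt1 (1=1).
W is not dominated — it holds its own against V at Opt1 (2>1); X at Opt1 (2>-2); Y at Opt3 (11=11); Z at Opt1 (2>1).
X: dominated, since V does at least as well everywhere (Opt1: 1>-2, Opt2: 12>-1, Opt3: 11>2, Opt4: 10>3).
Y is not dominated — it holds its own against V at Opt1 (5>1); W at Opt1 (5>2); X at Opt1 (5>-2); Z at Opt1 (5>1).
Z: dominated, since Y does at least as well everywhere (Opt1: 5>1, Opt2: 8>4, Opt3: 11>9, Opt4: 8>1).

X, Z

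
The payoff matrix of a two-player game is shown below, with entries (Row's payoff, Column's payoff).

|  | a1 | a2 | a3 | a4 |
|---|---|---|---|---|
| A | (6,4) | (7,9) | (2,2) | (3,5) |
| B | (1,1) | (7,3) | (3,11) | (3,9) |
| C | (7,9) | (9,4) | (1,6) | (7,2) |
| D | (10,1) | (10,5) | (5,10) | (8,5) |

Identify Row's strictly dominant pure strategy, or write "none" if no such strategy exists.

D vs A: a1: 10>6, a2: 10>7, a3: 5>2, a4: 8>3.
D vs B: a1: 10>1, a2: 10>7, a3: 5>3, a4: 8>3.
D vs C: a1: 10>7, a2: 10>9, a3: 5>1, a4: 8>7.
D strictly beats every other strategy against every opponent action, so it is strictly dominant.

D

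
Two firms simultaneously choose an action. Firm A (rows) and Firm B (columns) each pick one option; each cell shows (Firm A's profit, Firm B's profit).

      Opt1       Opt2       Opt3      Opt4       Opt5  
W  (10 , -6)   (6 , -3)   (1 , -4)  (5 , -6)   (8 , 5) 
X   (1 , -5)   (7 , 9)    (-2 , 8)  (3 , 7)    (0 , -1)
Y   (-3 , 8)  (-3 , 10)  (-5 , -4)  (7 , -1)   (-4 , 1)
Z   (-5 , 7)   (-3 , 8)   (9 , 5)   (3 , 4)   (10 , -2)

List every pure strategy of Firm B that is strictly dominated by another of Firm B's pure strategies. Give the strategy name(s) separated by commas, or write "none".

Opt1, Opt3, Opt4

Opt1: dominated, since Opt2 does at least as well everywhere (W: -3>-6, X: 9>-5, Y: 10>8, Z: 8>7).
Opt2: no other strategy beats it everywhere (Opt1 at W (-3>-6); Opt3 at W (-3>-4); Opt4 at W (-3>-6); Opt5 at X (9>-1)).
Opt2 strictly dominates Opt3 — W: -3>-4, X: 9>8, Y: 10>-4, Z: 8>5.
Opt2 strictly dominates Opt4 — W: -3>-6, X: 9>7, Y: 10>-1, Z: 8>4.
Opt5 is not dominated — it holds its own against Opt1 at W (5>-6); Opt2 at W (5>-3); Opt3 at W (5>-4); Opt4 at W (5>-6).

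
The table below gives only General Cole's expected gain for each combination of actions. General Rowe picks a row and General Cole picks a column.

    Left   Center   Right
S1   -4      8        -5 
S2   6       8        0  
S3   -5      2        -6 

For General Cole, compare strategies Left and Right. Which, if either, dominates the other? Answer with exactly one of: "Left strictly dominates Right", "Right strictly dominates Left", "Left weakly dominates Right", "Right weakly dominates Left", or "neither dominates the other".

Left strictly dominates Right

Left's payoffs vs Right's, by General Rowe's action — S1: -4>-5, S2: 6>0, S3: -5>-6.
Left gives a strictly higher payoff against each opponent action, so Left strictly dominates Right.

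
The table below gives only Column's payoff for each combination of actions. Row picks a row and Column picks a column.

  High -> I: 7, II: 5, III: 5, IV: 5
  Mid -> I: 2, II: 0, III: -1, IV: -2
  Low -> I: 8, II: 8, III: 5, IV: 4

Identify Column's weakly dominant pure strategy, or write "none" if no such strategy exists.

I

I vs II: High: 7>5, Mid: 2>0, Low: 8=8.
I vs III: High: 7>5, Mid: 2>-1, Low: 8>5.
I vs IV: High: 7>5, Mid: 2>-2, Low: 8>4.
I is at least as good as every other strategy against every opponent action, so it is weakly dominant.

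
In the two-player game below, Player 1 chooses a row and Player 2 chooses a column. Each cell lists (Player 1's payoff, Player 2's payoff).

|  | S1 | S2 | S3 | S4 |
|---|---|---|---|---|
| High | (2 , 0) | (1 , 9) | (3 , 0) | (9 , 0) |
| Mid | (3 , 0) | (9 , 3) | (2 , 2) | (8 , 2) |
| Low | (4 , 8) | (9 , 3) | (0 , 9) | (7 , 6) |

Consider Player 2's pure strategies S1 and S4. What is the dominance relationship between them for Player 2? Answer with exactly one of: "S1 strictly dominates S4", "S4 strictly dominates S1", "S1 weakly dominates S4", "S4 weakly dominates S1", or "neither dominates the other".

S1's payoffs vs S4's, by Player 1's action — High: 0=0, Mid: 0<2, Low: 8>6.
S1 does better at Low but worse at Mid; neither strategy dominates the other.

neither dominates the other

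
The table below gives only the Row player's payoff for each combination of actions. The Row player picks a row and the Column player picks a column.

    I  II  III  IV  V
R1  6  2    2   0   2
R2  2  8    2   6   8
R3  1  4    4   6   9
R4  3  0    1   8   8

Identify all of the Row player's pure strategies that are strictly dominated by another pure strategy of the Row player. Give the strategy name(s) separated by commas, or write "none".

none

R1 is not dominated — it holds its own against R2 at I (6>2); R3 at I (6>1); R4 at I (6>3).
Nothing dominates R2: R1 at II (8>2); R3 at I (2>1); R4 at II (8>0).
Nothing dominates R3: R1 at II (4>2); R2 at III (4>2); R4 at II (4>0).
R4 is not dominated — it holds its own against R1 at IV (8>0); R2 at I (3>2); R3 at I (3>1).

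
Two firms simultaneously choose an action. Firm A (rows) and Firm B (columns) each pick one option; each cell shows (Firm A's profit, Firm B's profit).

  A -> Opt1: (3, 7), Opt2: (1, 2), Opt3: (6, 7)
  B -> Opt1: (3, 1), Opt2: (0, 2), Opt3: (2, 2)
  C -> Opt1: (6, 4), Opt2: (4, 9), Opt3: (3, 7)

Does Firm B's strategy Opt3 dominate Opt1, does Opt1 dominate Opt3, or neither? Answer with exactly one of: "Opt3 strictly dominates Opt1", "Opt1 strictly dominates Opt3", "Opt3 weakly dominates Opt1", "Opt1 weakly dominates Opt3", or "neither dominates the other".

Opt3 weakly dominates Opt1

Compare Opt3 to Opt1 across each choice by Firm A: A: 7=7, B: 2>1, C: 7>4.
Opt3 is at least as good everywhere and strictly better somewhere (tied only at A), so Opt3 weakly but not strictly dominates Opt1.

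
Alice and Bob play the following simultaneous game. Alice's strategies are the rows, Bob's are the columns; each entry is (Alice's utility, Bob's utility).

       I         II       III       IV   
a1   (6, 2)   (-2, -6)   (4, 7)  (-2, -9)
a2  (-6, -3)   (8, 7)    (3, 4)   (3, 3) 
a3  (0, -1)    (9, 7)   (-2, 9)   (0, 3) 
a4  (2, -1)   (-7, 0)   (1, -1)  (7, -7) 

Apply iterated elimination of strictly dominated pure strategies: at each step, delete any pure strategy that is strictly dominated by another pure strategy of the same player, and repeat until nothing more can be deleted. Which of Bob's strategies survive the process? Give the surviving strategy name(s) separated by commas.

II, III

Column IV is eliminated: II beats it against every remaining row (a1: -6>-9, a2: 7>3, a3: 7>3, a4: 0>-7).
Alice's strategy a4 is strictly dominated by a1 (I: 6>2, II: -2>-7, III: 4>1) and is removed.
Column I is eliminated: III beats it against every remaining row (a1: 7>2, a2: 4>-3, a3: 9>-1).
Among the remaining strategies, none is strictly dominated by another pure strategy of the same player, so the elimination stops.
Surviving strategies — Alice: {a1, a2, a3}; Bob: {II, III}.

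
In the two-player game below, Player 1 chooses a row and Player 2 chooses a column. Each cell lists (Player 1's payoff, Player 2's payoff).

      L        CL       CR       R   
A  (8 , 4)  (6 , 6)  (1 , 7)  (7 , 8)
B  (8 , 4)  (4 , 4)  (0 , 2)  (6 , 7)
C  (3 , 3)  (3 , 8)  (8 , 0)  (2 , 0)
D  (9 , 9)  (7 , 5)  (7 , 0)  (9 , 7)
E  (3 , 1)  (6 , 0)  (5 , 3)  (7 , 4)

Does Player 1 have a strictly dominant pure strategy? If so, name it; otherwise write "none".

A fails to dominate B at L (8=8).
B fails to dominate A at L (8=8).
C fails to dominate A at L (3<8).
D fails to dominate C at CR (7<8).
E fails to dominate A at L (3<8).
No single strategy dominates all the others.

none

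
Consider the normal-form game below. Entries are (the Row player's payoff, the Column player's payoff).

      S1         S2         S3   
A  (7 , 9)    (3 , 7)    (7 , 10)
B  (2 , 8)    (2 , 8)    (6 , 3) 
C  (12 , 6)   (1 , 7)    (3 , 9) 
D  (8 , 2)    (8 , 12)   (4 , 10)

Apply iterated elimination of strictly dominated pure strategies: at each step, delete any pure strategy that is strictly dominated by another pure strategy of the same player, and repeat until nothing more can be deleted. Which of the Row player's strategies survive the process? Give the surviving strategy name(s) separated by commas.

Row B is eliminated: A beats it against every remaining column (S1: 7>2, S2: 3>2, S3: 7>6).
For the Column player, S3 strictly dominates S1 on the remaining rows (A: 10>9, C: 9>6, D: 10>2); eliminate S1.
For the Row player, A strictly dominates C on the remaining columns (S2: 3>1, S3: 7>3); eliminate C.
Among the remaining strategies, none is strictly dominated by another pure strategy of the same player, so the elimination stops.
Surviving strategies — the Row player: {A, D}; the Column player: {S2, S3}.

A, D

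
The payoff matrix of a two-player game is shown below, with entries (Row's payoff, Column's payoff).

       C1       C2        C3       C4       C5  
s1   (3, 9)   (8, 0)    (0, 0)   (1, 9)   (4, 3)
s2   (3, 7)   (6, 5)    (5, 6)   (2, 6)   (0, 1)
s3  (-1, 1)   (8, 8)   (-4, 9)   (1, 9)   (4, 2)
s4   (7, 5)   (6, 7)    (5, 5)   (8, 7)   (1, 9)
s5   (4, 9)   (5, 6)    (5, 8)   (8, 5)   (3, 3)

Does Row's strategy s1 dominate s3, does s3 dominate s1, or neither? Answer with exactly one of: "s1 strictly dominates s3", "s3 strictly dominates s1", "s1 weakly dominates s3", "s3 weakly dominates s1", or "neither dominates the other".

s1 weakly dominates s3

s1's payoffs vs s3's, by Column's action — C1: 3>-1, C2: 8=8, C3: 0>-4, C4: 1=1, C5: 4=4.
s1 is at least as good everywhere and strictly better somewhere (tied only at C2, C4, C5), so s1 weakly but not strictly dominates s3.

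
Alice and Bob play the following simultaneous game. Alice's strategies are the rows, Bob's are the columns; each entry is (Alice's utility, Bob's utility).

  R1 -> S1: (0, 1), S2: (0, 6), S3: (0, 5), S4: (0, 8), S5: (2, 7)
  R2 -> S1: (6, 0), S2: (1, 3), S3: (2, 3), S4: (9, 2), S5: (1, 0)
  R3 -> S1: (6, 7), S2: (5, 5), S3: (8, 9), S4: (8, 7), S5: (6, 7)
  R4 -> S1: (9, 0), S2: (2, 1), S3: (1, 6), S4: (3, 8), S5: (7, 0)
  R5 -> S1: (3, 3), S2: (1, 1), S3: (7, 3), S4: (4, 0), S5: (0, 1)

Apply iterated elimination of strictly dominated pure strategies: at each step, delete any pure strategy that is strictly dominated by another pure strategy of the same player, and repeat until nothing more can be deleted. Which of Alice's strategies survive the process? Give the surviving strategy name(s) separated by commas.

R3

Alice's strategy R1 is strictly dominated by R3 (S1: 6>0, S2: 5>0, S3: 8>0, S4: 8>0, S5: 6>2) and is removed.
Row R5 is eliminated: R3 beats it against every remaining column (S1: 6>3, S2: 5>1, S3: 8>7, S4: 8>4, S5: 6>0).
Column S1 is eliminated: S3 beats it against every remaining row (R2: 3>0, R3: 9>7, R4: 6>0).
For Bob, S3 strictly dominates S5 on the remaining rows (R2: 3>0, R3: 9>7, R4: 6>0); eliminate S5.
Alice's strategy R4 is strictly dominated by R3 (S2: 5>2, S3: 8>1, S4: 8>3) and is removed.
For Bob, S3 strictly dominates S4 on the remaining rows (R2: 3>2, R3: 9>7); eliminate S4.
For Alice, R3 strictly dominates R2 on the remaining columns (S2: 5>1, S3: 8>2); eliminate R2.
For Bob, S3 strictly dominates S2 on the remaining rows (R3: 9>5); eliminate S2.
Among the remaining strategies, none is strictly dominated by another pure strategy of the same player, so the elimination stops.
Surviving strategies — Alice: {R3}; Bob: {S3}.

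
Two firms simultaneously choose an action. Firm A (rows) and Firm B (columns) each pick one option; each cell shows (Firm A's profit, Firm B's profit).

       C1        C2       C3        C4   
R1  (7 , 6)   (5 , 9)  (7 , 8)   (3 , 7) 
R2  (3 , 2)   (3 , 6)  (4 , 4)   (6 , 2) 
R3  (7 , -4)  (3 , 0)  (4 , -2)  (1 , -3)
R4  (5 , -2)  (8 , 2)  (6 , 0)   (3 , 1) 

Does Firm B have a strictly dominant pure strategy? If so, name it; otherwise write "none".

C2

C2 vs C1: R1: 9>6, R2: 6>2, R3: 0>-4, R4: 2>-2.
C2 vs C3: R1: 9>8, R2: 6>4, R3: 0>-2, R4: 2>0.
C2 vs C4: R1: 9>7, R2: 6>2, R3: 0>-3, R4: 2>1.
C2 strictly beats every other strategy against every opponent action, so it is strictly dominant.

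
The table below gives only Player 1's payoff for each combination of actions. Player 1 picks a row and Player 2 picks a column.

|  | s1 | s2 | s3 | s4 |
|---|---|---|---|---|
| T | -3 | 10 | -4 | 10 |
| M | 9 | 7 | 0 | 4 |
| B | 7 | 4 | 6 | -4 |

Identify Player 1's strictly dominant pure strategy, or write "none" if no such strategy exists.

T fails to dominate M at s1 (-3<9).
M fails to dominate T at s2 (7<10).
B fails to dominate T at s2 (4<10).
No single strategy dominates all the others.

none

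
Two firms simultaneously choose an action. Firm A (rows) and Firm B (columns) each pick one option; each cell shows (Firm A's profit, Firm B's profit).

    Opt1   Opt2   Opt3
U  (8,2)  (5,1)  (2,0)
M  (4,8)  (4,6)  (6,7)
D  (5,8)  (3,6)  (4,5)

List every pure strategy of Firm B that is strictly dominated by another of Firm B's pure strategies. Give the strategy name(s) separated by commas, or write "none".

Opt2, Opt3

Opt1 is not dominated — it holds its own against Opt2 at U (2>1); Opt3 at U (2>0).
Opt1 strictly dominates Opt2 — U: 2>1, M: 8>6, D: 8>6.
Opt1 strictly dominates Opt3 — U: 2>0, M: 8>7, D: 8>5.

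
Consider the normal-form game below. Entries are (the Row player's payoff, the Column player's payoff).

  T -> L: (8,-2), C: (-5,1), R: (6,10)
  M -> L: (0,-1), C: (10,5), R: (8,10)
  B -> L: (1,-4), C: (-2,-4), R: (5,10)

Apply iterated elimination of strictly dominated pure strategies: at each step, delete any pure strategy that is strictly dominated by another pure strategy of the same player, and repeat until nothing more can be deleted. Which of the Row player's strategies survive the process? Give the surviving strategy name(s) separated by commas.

Column L is eliminated: R beats it against every remaining row (T: 10>-2, M: 10>-1, B: 10>-4).
The Row player's strategy T is strictly dominated by M (C: 10>-5, R: 8>6) and is removed.
The Row player's strategy B is strictly dominated by M (C: 10>-2, R: 8>5) and is removed.
For the Column player, R strictly dominates C on the remaining rows (M: 10>5); eliminate C.
Among the remaining strategies, none is strictly dominated by another pure strategy of the same player, so the elimination stops.
Surviving strategies — the Row player: {M}; the Column player: {R}.

M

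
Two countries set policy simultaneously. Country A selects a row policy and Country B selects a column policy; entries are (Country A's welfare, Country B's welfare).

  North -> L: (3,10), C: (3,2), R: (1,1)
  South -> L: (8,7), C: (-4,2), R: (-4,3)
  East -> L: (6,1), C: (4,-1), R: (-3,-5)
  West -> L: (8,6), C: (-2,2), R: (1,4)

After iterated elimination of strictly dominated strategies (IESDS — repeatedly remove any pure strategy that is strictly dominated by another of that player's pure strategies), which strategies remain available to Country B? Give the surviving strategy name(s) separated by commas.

L

For Country B, L strictly dominates C on the remaining rows (North: 10>2, South: 7>2, East: 1>-1, West: 6>2); eliminate C.
For Country A, West strictly dominates East on the remaining columns (L: 8>6, R: 1>-3); eliminate East.
For Country B, L strictly dominates R on the remaining rows (North: 10>1, South: 7>3, West: 6>4); eliminate R.
Country A's strategy North is strictly dominated by South (L: 8>3) and is removed.
Among the remaining strategies, none is strictly dominated by another pure strategy of the same player, so the elimination stops.
Surviving strategies — Country A: {South, West}; Country B: {L}.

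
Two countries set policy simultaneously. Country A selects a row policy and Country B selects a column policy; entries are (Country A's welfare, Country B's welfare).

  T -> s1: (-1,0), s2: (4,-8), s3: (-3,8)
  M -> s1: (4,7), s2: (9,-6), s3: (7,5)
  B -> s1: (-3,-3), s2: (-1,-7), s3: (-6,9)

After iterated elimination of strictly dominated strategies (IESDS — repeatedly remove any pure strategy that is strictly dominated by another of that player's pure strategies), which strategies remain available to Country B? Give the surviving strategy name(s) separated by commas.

For Country A, M strictly dominates T on the remaining columns (s1: 4>-1, s2: 9>4, s3: 7>-3); eliminate T.
For Country A, M strictly dominates B on the remaining columns (s1: 4>-3, s2: 9>-1, s3: 7>-6); eliminate B.
Country B's strategy s2 is strictly dominated by s1 (M: 7>-6) and is removed.
For Country B, s1 strictly dominates s3 on the remaining rows (M: 7>5); eliminate s3.
Among the remaining strategies, none is strictly dominated by another pure strategy of the same player, so the elimination stops.
Surviving strategies — Country A: {M}; Country B: {s1}.

s1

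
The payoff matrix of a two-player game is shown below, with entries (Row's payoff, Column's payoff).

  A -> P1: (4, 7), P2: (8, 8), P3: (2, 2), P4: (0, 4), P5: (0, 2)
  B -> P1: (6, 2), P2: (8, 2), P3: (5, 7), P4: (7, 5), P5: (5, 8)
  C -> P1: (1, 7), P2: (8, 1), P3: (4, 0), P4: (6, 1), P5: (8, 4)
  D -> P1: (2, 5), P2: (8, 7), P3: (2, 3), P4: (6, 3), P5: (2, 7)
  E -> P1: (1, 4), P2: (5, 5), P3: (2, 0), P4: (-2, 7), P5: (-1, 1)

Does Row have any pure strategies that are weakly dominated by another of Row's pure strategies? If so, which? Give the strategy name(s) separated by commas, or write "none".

B weakly dominates A — P1: 6>4, P2: 8=8, P3: 5>2, P4: 7>0, P5: 5>0.
B: no other strategy beats it everywhere (A at P1 (6>4); C at P1 (6>1); D at P1 (6>2); E at P1 (6>1)).
C: no other strategy beats it everywhere (A at P3 (4>2); B at P5 (8>5); D at P3 (4>2); E at P2 (8>5)).
B weakly dominates D — P1: 6>2, P2: 8=8, P3: 5>2, P4: 7>6, P5: 5>2.
E: dominated, since A does at least as well everywhere (P1: 4>1, P2: 8>5, P3: 2=2, P4: 0>-2, P5: 0>-1).

A, D, E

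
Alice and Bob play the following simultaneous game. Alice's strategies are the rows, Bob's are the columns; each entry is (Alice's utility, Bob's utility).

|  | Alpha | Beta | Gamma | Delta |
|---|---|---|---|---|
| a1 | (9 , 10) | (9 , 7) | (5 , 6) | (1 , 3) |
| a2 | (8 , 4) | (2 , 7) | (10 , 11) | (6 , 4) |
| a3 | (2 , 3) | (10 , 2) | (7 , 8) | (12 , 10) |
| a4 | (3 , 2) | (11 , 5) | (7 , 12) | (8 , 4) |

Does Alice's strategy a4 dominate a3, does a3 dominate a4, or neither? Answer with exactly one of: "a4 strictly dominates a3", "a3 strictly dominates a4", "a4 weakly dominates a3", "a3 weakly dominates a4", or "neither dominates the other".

neither dominates the other

Compare a4 to a3 across every action of Bob: Alpha: 3>2, Beta: 11>10, Gamma: 7=7, Delta: 8<12.
a4 does better at Alpha, Beta but worse at Delta; neither strategy dominates the other.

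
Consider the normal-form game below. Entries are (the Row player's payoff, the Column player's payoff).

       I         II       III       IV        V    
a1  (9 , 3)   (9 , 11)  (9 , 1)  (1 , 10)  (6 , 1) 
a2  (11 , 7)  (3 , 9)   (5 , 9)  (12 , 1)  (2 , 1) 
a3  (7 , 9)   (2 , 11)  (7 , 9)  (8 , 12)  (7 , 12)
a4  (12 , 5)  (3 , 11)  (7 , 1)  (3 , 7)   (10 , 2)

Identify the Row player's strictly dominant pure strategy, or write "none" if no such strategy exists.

a1 fails to dominate a2 at I (9<11).
a2 fails to dominate a1 at II (3<9).
a3 fails to dominate a1 at I (7<9).
a4 fails to dominate a1 at II (3<9).
No single strategy dominates all the others.

none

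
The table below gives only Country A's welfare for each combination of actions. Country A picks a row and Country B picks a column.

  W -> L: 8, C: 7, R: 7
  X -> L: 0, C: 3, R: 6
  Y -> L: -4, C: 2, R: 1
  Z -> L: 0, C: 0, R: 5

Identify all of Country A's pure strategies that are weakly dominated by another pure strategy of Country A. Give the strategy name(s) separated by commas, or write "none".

X, Y, Z

Nothing dominates W: X at L (8>0); Y at L (8>-4); Z at L (8>0).
W weakly dominates X — L: 8>0, C: 7>3, R: 7>6.
Y is weakly dominated by W (L: 8>-4, C: 7>2, R: 7>1).
Z: dominated, since W does at least as well everywhere (L: 8>0, C: 7>0, R: 7>5).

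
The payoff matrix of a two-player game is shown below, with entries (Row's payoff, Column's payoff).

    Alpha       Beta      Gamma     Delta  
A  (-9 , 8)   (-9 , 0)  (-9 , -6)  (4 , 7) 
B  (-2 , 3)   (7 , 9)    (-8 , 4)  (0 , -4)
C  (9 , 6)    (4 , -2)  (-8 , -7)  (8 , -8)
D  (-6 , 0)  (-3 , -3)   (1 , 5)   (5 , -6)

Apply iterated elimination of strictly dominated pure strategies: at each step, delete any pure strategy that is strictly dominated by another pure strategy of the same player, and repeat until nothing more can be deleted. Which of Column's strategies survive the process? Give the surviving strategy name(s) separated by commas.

Alpha, Beta, Gamma

For Row, C strictly dominates A on the remaining columns (Alpha: 9>-9, Beta: 4>-9, Gamma: -8>-9, Delta: 8>4); eliminate A.
Column's strategy Delta is strictly dominated by Alpha (B: 3>-4, C: 6>-8, D: 0>-6) and is removed.
Among the remaining strategies, none is strictly dominated by another pure strategy of the same player, so the elimination stops.
Surviving strategies — Row: {B, C, D}; Column: {Alpha, Beta, Gamma}.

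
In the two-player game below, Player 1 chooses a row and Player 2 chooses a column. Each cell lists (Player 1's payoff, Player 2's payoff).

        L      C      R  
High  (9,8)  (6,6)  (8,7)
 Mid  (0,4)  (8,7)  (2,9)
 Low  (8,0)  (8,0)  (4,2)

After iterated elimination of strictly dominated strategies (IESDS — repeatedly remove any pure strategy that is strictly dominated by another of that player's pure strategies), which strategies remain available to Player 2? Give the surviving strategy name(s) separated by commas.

L

For Player 2, R strictly dominates C on the remaining rows (High: 7>6, Mid: 9>7, Low: 2>0); eliminate C.
For Player 1, High strictly dominates Mid on the remaining columns (L: 9>0, R: 8>2); eliminate Mid.
Player 1's strategy Low is strictly dominated by High (L: 9>8, R: 8>4) and is removed.
For Player 2, L strictly dominates R on the remaining rows (High: 8>7); eliminate R.
Among the remaining strategies, none is strictly dominated by another pure strategy of the same player, so the elimination stops.
Surviving strategies — Player 1: {High}; Player 2: {L}.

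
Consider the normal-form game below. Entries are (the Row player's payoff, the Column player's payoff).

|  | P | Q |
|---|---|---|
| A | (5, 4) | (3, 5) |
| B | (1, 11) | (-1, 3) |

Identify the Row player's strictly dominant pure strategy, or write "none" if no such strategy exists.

A

A vs B: P: 5>1, Q: 3>-1.
A strictly beats every other strategy against every opponent action, so it is strictly dominant.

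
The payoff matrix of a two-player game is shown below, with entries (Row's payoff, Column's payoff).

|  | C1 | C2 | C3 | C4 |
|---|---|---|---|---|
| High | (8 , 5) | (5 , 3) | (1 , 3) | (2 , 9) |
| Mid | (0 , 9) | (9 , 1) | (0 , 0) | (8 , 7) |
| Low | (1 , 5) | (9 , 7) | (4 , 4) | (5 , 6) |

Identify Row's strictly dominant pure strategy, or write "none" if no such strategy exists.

High fails to dominate Mid at C2 (5<9).
Mid fails to dominate High at C1 (0<8).
Low fails to dominate High at C1 (1<8).
No single strategy dominates all the others.

none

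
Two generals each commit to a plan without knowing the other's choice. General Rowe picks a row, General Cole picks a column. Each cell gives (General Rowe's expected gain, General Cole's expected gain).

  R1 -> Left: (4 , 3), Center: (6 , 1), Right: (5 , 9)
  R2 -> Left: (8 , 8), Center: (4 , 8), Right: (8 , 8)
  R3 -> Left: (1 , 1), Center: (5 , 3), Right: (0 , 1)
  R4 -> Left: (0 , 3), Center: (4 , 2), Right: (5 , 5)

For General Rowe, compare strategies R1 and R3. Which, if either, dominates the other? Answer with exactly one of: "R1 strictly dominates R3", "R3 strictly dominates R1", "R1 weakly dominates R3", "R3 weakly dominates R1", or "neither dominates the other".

R1 strictly dominates R3

Compare R1 to R3 across each opponent action: Left: 4>1, Center: 6>5, Right: 5>0.
Every comparison favours R1, so R1 strictly dominates R3.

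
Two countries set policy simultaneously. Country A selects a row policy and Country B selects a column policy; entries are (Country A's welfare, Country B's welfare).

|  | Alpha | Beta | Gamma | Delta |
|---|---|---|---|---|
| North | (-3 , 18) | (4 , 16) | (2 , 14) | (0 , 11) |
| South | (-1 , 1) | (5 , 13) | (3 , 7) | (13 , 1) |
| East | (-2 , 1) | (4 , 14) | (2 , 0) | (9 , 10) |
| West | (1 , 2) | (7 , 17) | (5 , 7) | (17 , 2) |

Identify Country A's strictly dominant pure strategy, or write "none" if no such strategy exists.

West

West vs North: Alpha: 1>-3, Beta: 7>4, Gamma: 5>2, Delta: 17>0.
West vs South: Alpha: 1>-1, Beta: 7>5, Gamma: 5>3, Delta: 17>13.
West vs East: Alpha: 1>-2, Beta: 7>4, Gamma: 5>2, Delta: 17>9.
West strictly beats every other strategy against every opponent action, so it is strictly dominant.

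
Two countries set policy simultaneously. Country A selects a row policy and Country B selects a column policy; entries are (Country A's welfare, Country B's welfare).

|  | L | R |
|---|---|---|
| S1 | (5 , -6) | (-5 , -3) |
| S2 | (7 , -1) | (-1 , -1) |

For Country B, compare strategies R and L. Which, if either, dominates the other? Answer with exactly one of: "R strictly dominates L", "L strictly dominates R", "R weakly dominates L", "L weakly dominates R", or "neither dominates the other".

R weakly dominates L

Compare R to L across every action of Country A: S1: -3>-6, S2: -1=-1.
R is at least as good everywhere and strictly better somewhere (tied only at S2), so R weakly but not strictly dominates L.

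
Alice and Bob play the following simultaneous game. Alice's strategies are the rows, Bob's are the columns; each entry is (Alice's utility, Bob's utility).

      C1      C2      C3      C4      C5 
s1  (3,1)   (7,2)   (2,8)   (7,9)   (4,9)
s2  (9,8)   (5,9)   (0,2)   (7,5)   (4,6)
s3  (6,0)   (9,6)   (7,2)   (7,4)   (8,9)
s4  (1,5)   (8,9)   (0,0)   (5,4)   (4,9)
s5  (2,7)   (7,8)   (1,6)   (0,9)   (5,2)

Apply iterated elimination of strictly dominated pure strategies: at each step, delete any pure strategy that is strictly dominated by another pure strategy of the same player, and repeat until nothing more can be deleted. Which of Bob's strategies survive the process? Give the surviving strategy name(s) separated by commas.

For Alice, s3 strictly dominates s4 on the remaining columns (C1: 6>1, C2: 9>8, C3: 7>0, C4: 7>5, C5: 8>4); eliminate s4.
Row s5 is eliminated: s3 beats it against every remaining column (C1: 6>2, C2: 9>7, C3: 7>1, C4: 7>0, C5: 8>5).
Column C1 is eliminated: C2 beats it against every remaining row (s1: 2>1, s2: 9>8, s3: 6>0).
Column C3 is eliminated: C4 beats it against every remaining row (s1: 9>8, s2: 5>2, s3: 4>2).
Among the remaining strategies, none is strictly dominated by another pure strategy of the same player, so the elimination stops.
Surviving strategies — Alice: {s1, s2, s3}; Bob: {C2, C4, C5}.

C2, C4, C5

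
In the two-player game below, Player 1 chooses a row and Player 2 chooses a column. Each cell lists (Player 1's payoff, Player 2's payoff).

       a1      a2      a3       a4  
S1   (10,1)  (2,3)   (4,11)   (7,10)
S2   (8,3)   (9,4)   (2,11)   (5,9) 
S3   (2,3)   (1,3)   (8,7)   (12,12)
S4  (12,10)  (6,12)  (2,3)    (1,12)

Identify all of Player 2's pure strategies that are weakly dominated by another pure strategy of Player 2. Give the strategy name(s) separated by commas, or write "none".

a1, a2

a1 is weakly dominated by a2 (S1: 3>1, S2: 4>3, S3: 3=3, S4: 12>10).
a4 weakly dominates a2 — S1: 10>3, S2: 9>4, S3: 12>3, S4: 12=12.
a3: no other strategy beats it everywhere (a1 at S1 (11>1); a2 at S1 (11>3); a4 at S1 (11>10)).
a4 is not dominated — it holds its own against a1 at S1 (10>1); a2 at S1 (10>3); a3 at S3 (12>7).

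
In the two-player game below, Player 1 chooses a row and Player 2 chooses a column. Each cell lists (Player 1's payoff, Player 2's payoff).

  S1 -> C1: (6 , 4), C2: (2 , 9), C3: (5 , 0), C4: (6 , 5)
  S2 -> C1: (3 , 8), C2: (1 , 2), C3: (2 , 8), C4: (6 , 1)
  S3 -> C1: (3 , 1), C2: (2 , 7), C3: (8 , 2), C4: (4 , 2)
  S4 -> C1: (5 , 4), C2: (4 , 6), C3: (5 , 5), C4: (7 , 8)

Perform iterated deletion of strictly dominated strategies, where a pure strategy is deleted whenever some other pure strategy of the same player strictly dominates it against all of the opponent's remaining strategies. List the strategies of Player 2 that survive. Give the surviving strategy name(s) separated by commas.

C4

For Player 1, S4 strictly dominates S2 on the remaining columns (C1: 5>3, C2: 4>1, C3: 5>2, C4: 7>6); eliminate S2.
Column C1 is eliminated: C2 beats it against every remaining row (S1: 9>4, S3: 7>1, S4: 6>4).
Player 2's strategy C3 is strictly dominated by C2 (S1: 9>0, S3: 7>2, S4: 6>5) and is removed.
For Player 1, S4 strictly dominates S1 on the remaining columns (C2: 4>2, C4: 7>6); eliminate S1.
Player 1's strategy S3 is strictly dominated by S4 (C2: 4>2, C4: 7>4) and is removed.
Column C2 is eliminated: C4 beats it against every remaining row (S4: 8>6).
Among the remaining strategies, none is strictly dominated by another pure strategy of the same player, so the elimination stops.
Surviving strategies — Player 1: {S4}; Player 2: {C4}.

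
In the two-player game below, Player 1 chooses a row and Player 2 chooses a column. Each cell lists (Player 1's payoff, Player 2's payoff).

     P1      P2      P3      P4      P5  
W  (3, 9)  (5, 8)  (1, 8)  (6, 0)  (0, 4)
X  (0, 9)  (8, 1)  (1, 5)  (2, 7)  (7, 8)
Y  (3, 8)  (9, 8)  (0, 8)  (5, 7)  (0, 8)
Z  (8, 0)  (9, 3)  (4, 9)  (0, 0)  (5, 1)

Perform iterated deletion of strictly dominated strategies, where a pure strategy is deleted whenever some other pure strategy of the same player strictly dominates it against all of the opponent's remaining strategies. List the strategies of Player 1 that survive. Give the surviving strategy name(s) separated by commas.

Player 2's strategy P4 is strictly dominated by P5 (W: 4>0, X: 8>7, Y: 8>7, Z: 1>0) and is removed.
Row W is eliminated: Z beats it against every remaining column (P1: 8>3, P2: 9>5, P3: 4>1, P5: 5>0).
Among the remaining strategies, none is strictly dominated by another pure strategy of the same player, so the elimination stops.
Surviving strategies — Player 1: {X, Y, Z}; Player 2: {P1, P2, P3, P5}.

X, Y, Z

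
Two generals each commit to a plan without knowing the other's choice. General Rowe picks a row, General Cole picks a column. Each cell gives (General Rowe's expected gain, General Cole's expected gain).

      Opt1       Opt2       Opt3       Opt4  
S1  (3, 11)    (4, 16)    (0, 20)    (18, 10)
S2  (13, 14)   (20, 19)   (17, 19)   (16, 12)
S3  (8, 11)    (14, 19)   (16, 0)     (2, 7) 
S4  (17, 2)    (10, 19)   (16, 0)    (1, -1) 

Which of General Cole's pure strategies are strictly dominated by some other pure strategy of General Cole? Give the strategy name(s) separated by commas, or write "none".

Opt1, Opt4

Opt2 strictly dominates Opt1 — S1: 16>11, S2: 19>14, S3: 19>11, S4: 19>2.
Opt2 is not dominated — it holds its own against Opt1 at S1 (16>11); Opt3 at S2 (19=19); Opt4 at S1 (16>10).
Opt3: no other strategy beats it everywhere (Opt1 at S1 (20>11); Opt2 at S1 (20>16); Opt4 at S1 (20>10)).
Opt4: dominated, since Opt1 does at least as well everywhere (S1: 11>10, S2: 14>12, S3: 11>7, S4: 2>-1).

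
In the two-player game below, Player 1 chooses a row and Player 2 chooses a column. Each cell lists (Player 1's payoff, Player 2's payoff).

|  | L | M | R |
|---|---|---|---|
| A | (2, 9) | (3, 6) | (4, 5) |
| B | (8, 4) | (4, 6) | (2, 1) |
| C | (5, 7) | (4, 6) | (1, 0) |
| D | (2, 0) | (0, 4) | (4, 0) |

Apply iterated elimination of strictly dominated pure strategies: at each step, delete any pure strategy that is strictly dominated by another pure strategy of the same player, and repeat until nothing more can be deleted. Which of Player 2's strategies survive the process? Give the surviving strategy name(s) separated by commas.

Column R is eliminated: M beats it against every remaining row (A: 6>5, B: 6>1, C: 6>0, D: 4>0).
Player 1's strategy A is strictly dominated by B (L: 8>2, M: 4>3) and is removed.
Player 1's strategy D is strictly dominated by B (L: 8>2, M: 4>0) and is removed.
Among the remaining strategies, none is strictly dominated by another pure strategy of the same player, so the elimination stops.
Surviving strategies — Player 1: {B, C}; Player 2: {L, M}.

L, M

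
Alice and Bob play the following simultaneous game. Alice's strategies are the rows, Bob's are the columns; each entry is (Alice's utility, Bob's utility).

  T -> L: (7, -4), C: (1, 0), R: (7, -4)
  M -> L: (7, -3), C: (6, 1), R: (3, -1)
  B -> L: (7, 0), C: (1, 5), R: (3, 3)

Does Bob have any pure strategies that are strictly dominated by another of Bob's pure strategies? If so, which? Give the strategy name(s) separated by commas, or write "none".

L: dominated, since C does at least as well everywhere (T: 0>-4, M: 1>-3, B: 5>0).
C is not dominated — it holds its own against L at T (0>-4); R at T (0>-4).
R is strictly dominated by C (T: 0>-4, M: 1>-1, B: 5>3).

L, R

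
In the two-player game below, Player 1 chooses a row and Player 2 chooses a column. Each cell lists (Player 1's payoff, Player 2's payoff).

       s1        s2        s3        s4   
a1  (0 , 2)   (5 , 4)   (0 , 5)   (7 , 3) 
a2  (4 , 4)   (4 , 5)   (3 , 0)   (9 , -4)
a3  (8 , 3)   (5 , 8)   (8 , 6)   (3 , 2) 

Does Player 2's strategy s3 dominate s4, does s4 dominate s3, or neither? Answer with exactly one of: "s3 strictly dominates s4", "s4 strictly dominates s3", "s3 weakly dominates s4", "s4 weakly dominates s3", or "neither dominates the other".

Compare s3 to s4 across every action of Player 1: a1: 5>3, a2: 0>-4, a3: 6>2.
Every comparison favours s3, so s3 strictly dominates s4.

s3 strictly dominates s4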